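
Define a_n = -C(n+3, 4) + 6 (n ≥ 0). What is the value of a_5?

-64

C(8, 4) = 70, so a_5 = -64.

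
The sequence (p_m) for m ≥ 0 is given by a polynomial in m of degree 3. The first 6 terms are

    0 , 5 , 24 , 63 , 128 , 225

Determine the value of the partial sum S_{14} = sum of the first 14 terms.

11557

1st diffs: 5, 19, 39, 65, 97.
2nd diffs: 14, 20, 26, 32.
3rd diffs: 6, 6, 6 (constant).
So p_m = m^3 + 4m^2.
Continuing: …, 360, 539, 768, 1053, …, p_{13} = 2873.
Summing m = 0..13 (14 terms) gives 11557.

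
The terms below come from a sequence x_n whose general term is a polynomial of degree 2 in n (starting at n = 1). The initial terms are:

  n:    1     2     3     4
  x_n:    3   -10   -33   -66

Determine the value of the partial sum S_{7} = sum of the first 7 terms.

1st diffs: -13, -23, -33.
2nd diffs: -10, -10 (constant).
Newton forward-difference form: x_n = 3 + (-13)·C(n-1,1) + (-10)·C(n-1,2).
Continuing: -109, -162, -225.
Summing n = 1..7 (7 terms) gives -602.

-602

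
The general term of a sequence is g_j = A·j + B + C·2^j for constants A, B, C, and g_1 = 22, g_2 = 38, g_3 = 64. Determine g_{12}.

At j = 1, 2, 3: A + B + 2C = 22; 2A + B + 4C = 38; 3A + B + 8C = 64.
Subtracting the first from the second: A + 2C = 16.
Subtracting the second from the third: A + 4C = 26.
Solving: C = 5, A = 6, then B = 6.
Therefore g_{12} = 72 + 6 + 5·4096 = 20558.

20558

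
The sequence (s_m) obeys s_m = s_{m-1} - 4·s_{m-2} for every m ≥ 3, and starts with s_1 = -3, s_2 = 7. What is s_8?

Step forward from the initial values:
s_3 = 19  s_4 = -9  s_5 = -85  s_6 = -49  s_7 = 291  s_8 = 487.

487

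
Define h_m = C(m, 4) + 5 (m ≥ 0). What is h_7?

40

C(7, 4) = 35, so h_7 = 40.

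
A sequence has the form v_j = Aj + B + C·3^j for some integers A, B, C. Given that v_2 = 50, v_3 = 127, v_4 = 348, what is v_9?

78781

Write the equations: 2A + B + 9C = 50; 3A + B + 27C = 127; 4A + B + 81C = 348.
Subtracting the first from the second: A + 18C = 77.
Subtracting the second from the third: A + 54C = 221.
Solving: C = 4, A = 5, then B = 4.
Therefore v_9 = 45 + 4 + 4·19683 = 78781.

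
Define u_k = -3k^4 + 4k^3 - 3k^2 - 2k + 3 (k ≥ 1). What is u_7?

u_7 = -3·7^4 + 4·7^3 - 3·7^2 - 2·7 + 3 = -5989.

-5989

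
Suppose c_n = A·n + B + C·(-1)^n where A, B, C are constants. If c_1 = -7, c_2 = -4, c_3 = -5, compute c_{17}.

Plug in n = 1, 2, 3: A + B - C = -7; 2A + B + C = -4; 3A + B - C = -5.
Subtracting the first from the second: A + 2C = 3.
Subtracting the second from the third: A - 2C = -1.
Solving: C = 1, A = 1, then B = -7.
So c_n = 1·n + (-7) + 1·(-1)^n; at n=17 this is 9.

9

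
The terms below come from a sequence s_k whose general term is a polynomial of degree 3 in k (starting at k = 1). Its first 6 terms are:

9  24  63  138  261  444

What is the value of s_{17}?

1st diffs: 15, 39, 75, 123, 183.
2nd diffs: 24, 36, 48, 60.
3rd diffs: 12, 12, 12 (constant).
Newton forward-difference form: s_k = 9 + 15·C(k-1,1) + 24·C(k-1,2) + 12·C(k-1,3).
At k = 17: k-1 = 16, so s_{17} = 9 + 240 + 2880 + 6720 = 9849.

9849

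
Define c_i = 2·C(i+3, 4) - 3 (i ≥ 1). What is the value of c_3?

C(6, 4) = 15, so c_3 = 27.

27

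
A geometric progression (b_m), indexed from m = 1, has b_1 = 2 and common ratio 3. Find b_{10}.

39366

b_m = 2·3^(m-1).
b_{10} = 2·3^9 = 39366.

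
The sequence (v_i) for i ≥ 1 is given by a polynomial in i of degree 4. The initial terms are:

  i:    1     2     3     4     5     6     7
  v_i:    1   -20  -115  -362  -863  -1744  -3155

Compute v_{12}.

-25090

1st diffs: -21, -95, -247, -501, -881, -1411.
2nd diffs: -74, -152, -254, -380, -530.
3rd diffs: -78, -102, -126, -150.
4th diffs: -24, -24, -24 (constant).
Newton forward-difference form: v_i = 1 + (-21)·C(i-1,1) + (-74)·C(i-1,2) + (-78)·C(i-1,3) + (-24)·C(i-1,4).
At i = 12: i-1 = 11, so v_{12} = 1 - 231 - 4070 - 12870 - 7920 = -25090.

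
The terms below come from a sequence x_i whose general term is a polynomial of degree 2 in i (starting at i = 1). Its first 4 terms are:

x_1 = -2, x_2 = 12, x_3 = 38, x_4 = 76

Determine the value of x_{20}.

2316

1st diffs: 14, 26, 38.
2nd diffs: 12, 12 (constant).
So x_i = 6i^2 - 4i - 4.
Evaluating at i = 20 gives x_{20} = 2316.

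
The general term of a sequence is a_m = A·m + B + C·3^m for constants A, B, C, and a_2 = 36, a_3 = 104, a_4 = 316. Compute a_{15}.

57395576

Plug in m = 2, 3, 4: 2A + B + 9C = 36; 3A + B + 27C = 104; 4A + B + 81C = 316.
Subtracting the first from the second: A + 18C = 68.
Subtracting the second from the third: A + 54C = 212.
Solving: C = 4, A = -4, then B = 8.
Therefore a_{15} = -60 + 8 + 4·14348907 = 57395576.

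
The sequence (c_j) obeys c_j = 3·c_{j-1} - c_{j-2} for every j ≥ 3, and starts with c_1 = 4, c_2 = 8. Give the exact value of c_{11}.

43784

Step forward from the initial values:
c_3 = 20;  c_4 = 52;  c_5 = 136;  c_6 = 356;  c_7 = 932;  c_8 = 2440;  c_9 = 6388;  c_{10} = 16724;  c_{11} = 43784.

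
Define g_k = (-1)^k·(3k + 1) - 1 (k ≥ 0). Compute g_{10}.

(-1)^10 = 1; 3k + 1 at k=10 is 31; so g_{10} = 30.

30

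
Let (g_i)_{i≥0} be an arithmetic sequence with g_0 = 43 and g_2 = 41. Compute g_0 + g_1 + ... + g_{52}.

Common difference d = (41 - 43) / (2 - 0) = -1.
g_i = 43 + (i - 0)·(-1).
g_{52} = -9; S = 53·(43 + (-9))/2 = 901.

901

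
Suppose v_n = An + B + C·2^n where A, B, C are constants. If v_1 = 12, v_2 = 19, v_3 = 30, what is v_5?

84

The three given values yield: A + B + 2C = 12; 2A + B + 4C = 19; 3A + B + 8C = 30.
Subtracting the first from the second: A + 2C = 7.
Subtracting the second from the third: A + 4C = 11.
Solving: C = 2, A = 3, then B = 5.
So v_n = 3·n + 5 + 2·2^n; at n=5 this is 84.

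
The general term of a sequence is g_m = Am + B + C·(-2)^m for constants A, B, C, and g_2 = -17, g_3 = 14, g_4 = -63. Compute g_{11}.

The three given values yield: 2A + B + 4C = -17; 3A + B - 8C = 14; 4A + B + 16C = -63.
Subtracting the first from the second: A - 12C = 31.
Subtracting the second from the third: A + 24C = -77.
Solving: C = -3, A = -5, then B = 5.
So g_m = -5·m + 5 + (-3)·(-2)^m; at m=11 this is 6094.

6094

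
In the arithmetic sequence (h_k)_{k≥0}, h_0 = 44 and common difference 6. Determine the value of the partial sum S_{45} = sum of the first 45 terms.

7920

h_k = 44 + (k - 0)·6.
h_{44} = 308; S = 45·(44 + 308)/2 = 7920.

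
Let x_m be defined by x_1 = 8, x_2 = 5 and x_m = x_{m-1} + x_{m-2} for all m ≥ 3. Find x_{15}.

3749

Compute successive terms:
x_3 = 13, x_4 = 18, x_5 = 31, …, x_{12} = 885, x_{13} = 1432, x_{14} = 2317, x_{15} = 3749.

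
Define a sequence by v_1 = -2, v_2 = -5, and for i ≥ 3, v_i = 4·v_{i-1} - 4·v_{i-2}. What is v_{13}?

Compute successive terms:
v_3 = -12;  v_4 = -28;  v_5 = -64;  …;  v_{10} = -3328;  v_{11} = -7168;  v_{12} = -15360;  v_{13} = -32768.
(Characteristic roots are 2 and 2.)

-32768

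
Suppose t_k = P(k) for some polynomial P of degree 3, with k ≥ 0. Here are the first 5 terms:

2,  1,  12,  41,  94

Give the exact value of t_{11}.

1st diffs: -1, 11, 29, 53.
2nd diffs: 12, 18, 24.
3rd diffs: 6, 6 (constant).
Newton forward-difference form: t_k = 2 + (-1)·C(k,1) + 12·C(k,2) + 6·C(k,3).
At k = 11: k = 11, so t_{11} = 2 - 11 + 660 + 990 = 1641.

1641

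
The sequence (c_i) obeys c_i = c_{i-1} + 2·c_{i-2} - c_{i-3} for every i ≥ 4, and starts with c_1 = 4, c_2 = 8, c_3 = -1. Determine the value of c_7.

Iterate the recurrence:
c_4 = 11; c_5 = 1; c_6 = 24; c_7 = 15.

15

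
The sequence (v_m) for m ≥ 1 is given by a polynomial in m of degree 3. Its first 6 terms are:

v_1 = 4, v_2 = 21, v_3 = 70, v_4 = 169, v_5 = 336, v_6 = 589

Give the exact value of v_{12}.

4921

1st diffs: 17, 49, 99, 167, 253.
2nd diffs: 32, 50, 68, 86.
3rd diffs: 18, 18, 18 (constant).
Newton forward-difference form: v_m = 4 + 17·C(m-1,1) + 32·C(m-1,2) + 18·C(m-1,3).
At m = 12: m-1 = 11, so v_{12} = 4 + 187 + 1760 + 2970 = 4921.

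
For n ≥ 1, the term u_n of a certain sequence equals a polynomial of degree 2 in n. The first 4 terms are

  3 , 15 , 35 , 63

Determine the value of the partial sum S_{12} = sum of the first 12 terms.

2588

1st diffs: 12, 20, 28.
2nd diffs: 8, 8 (constant).
Newton forward-difference form: u_n = 3 + 12·C(n-1,1) + 8·C(n-1,2).
Continuing: …, 99, 143, 195, 255, …, u_{12} = 575.
Summing n = 1..12 (12 terms) gives 2588.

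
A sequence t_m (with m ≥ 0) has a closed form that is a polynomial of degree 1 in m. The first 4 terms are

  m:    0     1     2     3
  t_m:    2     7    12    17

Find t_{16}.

1st diffs: 5, 5, 5 (constant).
So t_m = 5m + 2.
Evaluating at m = 16 gives t_{16} = 82.

82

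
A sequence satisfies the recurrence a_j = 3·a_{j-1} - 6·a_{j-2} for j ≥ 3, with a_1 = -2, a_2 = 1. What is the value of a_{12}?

8991

a_3 = 15  a_4 = 39  a_5 = 27  a_6 = -153  a_7 = -621  a_8 = -945  a_9 = 891  a_{10} = 8343  a_{11} = 19683  a_{12} = 8991.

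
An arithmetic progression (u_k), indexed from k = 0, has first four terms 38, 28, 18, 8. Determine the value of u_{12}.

-82

Common difference d = -10.
u_k = 38 + (k - 0)·(-10).
u_{12} = 38 + 12·(-10) = -82.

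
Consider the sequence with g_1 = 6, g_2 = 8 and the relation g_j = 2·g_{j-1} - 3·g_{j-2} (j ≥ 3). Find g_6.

Step forward from the initial values:
g_3 = -2  g_4 = -28  g_5 = -50  g_6 = -16.

-16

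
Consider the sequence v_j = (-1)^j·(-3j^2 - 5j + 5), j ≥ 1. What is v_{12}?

-487

(-1)^12 = 1; -3j^2 - 5j + 5 at j=12 is -487; so v_{12} = -487.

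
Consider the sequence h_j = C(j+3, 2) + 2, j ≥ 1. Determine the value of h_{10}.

C(13, 2) = 78, so h_{10} = 80.

80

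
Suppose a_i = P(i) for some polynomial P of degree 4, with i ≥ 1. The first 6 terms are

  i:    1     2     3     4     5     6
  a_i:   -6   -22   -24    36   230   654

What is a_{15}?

42540

1st diffs: -16, -2, 60, 194, 424.
2nd diffs: 14, 62, 134, 230.
3rd diffs: 48, 72, 96.
4th diffs: 24, 24 (constant).
So a_i = i^4 - 2i^3 - 6i^2 + i.
Evaluating at i = 15 gives a_{15} = 42540.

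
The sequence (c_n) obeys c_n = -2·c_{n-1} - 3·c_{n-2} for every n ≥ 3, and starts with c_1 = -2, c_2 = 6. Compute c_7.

Applying the relation repeatedly:
c_3 = -6;  c_4 = -6;  c_5 = 30;  c_6 = -42;  c_7 = -6.

-6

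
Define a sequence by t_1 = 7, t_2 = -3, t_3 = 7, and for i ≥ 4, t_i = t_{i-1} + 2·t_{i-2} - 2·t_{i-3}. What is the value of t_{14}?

-633

Applying the relation repeatedly:
t_4 = -13, t_5 = 7, t_6 = -33, …, t_{11} = 7, t_{12} = -313, t_{13} = 7, t_{14} = -633.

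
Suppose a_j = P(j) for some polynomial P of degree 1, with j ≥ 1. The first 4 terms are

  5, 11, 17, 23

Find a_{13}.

77

1st diffs: 6, 6, 6 (constant).
So a_j = 6j - 1.
Evaluating at j = 13 gives a_{13} = 77.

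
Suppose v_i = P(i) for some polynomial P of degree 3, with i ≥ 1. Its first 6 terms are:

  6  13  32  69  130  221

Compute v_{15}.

1st diffs: 7, 19, 37, 61, 91.
2nd diffs: 12, 18, 24, 30.
3rd diffs: 6, 6, 6 (constant).
Newton forward-difference form: v_i = 6 + 7·C(i-1,1) + 12·C(i-1,2) + 6·C(i-1,3).
At i = 15: i-1 = 14, so v_{15} = 6 + 98 + 1092 + 2184 = 3380.

3380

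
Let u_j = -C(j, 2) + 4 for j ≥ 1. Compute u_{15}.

C(15, 2) = 105, so u_{15} = -101.

-101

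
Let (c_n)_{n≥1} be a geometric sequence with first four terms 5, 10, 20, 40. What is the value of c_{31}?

5368709120

Common ratio r = 2.
c_n = 5·2^(n-1).
c_{31} = 5·2^30 = 5368709120.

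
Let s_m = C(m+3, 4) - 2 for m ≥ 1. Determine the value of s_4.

C(7, 4) = 35, so s_4 = 33.

33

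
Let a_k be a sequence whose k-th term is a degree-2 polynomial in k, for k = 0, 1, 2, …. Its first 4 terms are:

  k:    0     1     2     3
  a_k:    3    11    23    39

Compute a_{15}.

543

1st diffs: 8, 12, 16.
2nd diffs: 4, 4 (constant).
Newton forward-difference form: a_k = 3 + 8·C(k,1) + 4·C(k,2).
At k = 15: k = 15, so a_{15} = 3 + 120 + 420 = 543.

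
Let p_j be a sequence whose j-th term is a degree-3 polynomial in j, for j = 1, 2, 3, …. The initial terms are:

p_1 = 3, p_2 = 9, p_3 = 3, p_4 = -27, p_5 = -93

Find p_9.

1st diffs: 6, -6, -30, -66.
2nd diffs: -12, -24, -36.
3rd diffs: -12, -12 (constant).
Newton forward-difference form: p_j = 3 + 6·C(j-1,1) + (-12)·C(j-1,2) + (-12)·C(j-1,3).
At j = 9: j-1 = 8, so p_9 = 3 + 48 - 336 - 672 = -957.

-957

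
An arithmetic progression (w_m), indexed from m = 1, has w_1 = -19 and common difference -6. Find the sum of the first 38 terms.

-4940

w_m = -19 + (m - 1)·(-6).
w_{38} = -241; S = 38·(-19 + (-241))/2 = -4940.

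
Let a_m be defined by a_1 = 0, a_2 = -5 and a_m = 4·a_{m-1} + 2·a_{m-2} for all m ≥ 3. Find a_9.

Compute successive terms:
a_3 = -20  a_4 = -90  a_5 = -400  a_6 = -1780  a_7 = -7920  a_8 = -35240  a_9 = -156800.

-156800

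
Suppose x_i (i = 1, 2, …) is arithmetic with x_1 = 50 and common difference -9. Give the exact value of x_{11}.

x_i = 50 + (i - 1)·(-9).
x_{11} = 50 + 10·(-9) = -40.

-40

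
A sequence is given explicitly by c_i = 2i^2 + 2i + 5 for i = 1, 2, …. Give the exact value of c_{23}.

1109

c_{23} = 2·23^2 + 2·23 + 5 = 1109.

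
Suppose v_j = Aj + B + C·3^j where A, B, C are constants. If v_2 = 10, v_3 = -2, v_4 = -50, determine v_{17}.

-129140054

At j = 2, 3, 4: 2A + B + 9C = 10; 3A + B + 27C = -2; 4A + B + 81C = -50.
Subtracting the first from the second: A + 18C = -12.
Subtracting the second from the third: A + 54C = -48.
Solving: C = -1, A = 6, then B = 7.
Therefore v_{17} = 102 + 7 + (-1)·129140163 = -129140054.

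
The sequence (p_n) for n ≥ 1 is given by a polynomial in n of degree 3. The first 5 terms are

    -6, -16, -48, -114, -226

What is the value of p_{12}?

-3306

1st diffs: -10, -32, -66, -112.
2nd diffs: -22, -34, -46.
3rd diffs: -12, -12 (constant).
So p_n = -2n^3 + n^2 + n - 6.
Evaluating at n = 12 gives p_{12} = -3306.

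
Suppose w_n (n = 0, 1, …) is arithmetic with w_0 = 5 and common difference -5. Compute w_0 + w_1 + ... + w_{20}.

w_n = 5 + (n - 0)·(-5).
w_{20} = -95; S = 21·(5 + (-95))/2 = -945.

-945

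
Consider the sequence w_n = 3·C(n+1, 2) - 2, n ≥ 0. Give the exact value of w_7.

C(8, 2) = 28, so w_7 = 82.

82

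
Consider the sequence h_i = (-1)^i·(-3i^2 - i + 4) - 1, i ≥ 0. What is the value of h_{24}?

(-1)^24 = 1; -3i^2 - i + 4 at i=24 is -1748; so h_{24} = -1749.

-1749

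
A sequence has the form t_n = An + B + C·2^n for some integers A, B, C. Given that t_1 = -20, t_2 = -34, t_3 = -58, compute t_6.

Plug in n = 1, 2, 3: A + B + 2C = -20; 2A + B + 4C = -34; 3A + B + 8C = -58.
Subtracting the first from the second: A + 2C = -14.
Subtracting the second from the third: A + 4C = -24.
Solving: C = -5, A = -4, then B = -6.
Therefore t_6 = -24 + (-6) + (-5)·64 = -350.

-350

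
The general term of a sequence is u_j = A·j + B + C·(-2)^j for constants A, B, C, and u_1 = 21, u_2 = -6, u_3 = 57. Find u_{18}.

Plug in j = 1, 2, 3: A + B - 2C = 21; 2A + B + 4C = -6; 3A + B - 8C = 57.
Subtracting the first from the second: A + 6C = -27.
Subtracting the second from the third: A - 12C = 63.
Solving: C = -5, A = 3, then B = 8.
So u_j = 3·j + 8 + (-5)·(-2)^j; at j=18 this is -1310658.

-1310658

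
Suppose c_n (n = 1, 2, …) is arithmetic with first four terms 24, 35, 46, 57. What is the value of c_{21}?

244

Common difference d = 11.
c_n = 24 + (n - 1)·11.
c_{21} = 24 + 20·11 = 244.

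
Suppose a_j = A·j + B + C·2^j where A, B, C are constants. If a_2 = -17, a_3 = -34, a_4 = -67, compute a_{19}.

-2097170

Write the equations: 2A + B + 4C = -17; 3A + B + 8C = -34; 4A + B + 16C = -67.
Subtracting the first from the second: A + 4C = -17.
Subtracting the second from the third: A + 8C = -33.
Solving: C = -4, A = -1, then B = 1.
Hence a_{19} = -1·19 + 1 + (-4)·524288 = -2097170.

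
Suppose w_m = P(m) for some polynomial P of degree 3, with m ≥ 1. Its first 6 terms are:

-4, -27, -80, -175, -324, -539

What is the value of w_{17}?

1st diffs: -23, -53, -95, -149, -215.
2nd diffs: -30, -42, -54, -66.
3rd diffs: -12, -12, -12 (constant).
So w_m = -2m^3 - 3m^2 + 1.
Evaluating at m = 17 gives w_{17} = -10692.

-10692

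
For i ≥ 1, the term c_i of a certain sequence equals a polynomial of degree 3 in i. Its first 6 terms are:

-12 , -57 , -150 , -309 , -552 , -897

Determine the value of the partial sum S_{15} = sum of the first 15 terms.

1st diffs: -45, -93, -159, -243, -345.
2nd diffs: -48, -66, -84, -102.
3rd diffs: -18, -18, -18 (constant).
Newton forward-difference form: c_i = -12 + (-45)·C(i-1,1) + (-48)·C(i-1,2) + (-18)·C(i-1,3).
Continuing: …, -1362, -1965, -2724, -3657, …, c_{15} = -11562.
Summing i = 1..15 (15 terms) gives -51315.

-51315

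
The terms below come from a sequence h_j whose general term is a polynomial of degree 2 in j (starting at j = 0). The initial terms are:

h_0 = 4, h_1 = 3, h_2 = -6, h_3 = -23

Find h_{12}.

1st diffs: -1, -9, -17.
2nd diffs: -8, -8 (constant).
Newton forward-difference form: h_j = 4 + (-1)·C(j,1) + (-8)·C(j,2).
At j = 12: j = 12, so h_{12} = 4 - 12 - 528 = -536.

-536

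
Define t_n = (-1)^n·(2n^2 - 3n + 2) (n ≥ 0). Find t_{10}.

172

(-1)^10 = 1; 2n^2 - 3n + 2 at n=10 is 172; so t_{10} = 172.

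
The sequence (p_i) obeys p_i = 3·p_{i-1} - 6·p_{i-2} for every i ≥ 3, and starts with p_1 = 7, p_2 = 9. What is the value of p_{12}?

Compute successive terms:
p_3 = -15  p_4 = -99  p_5 = -207  p_6 = -27  p_7 = 1161  p_8 = 3645  p_9 = 3969  p_{10} = -9963  p_{11} = -53703  p_{12} = -101331.

-101331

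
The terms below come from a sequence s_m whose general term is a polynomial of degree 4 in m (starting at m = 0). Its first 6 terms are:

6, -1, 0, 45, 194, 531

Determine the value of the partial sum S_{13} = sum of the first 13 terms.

58448

1st diffs: -7, 1, 45, 149, 337.
2nd diffs: 8, 44, 104, 188.
3rd diffs: 36, 60, 84.
4th diffs: 24, 24 (constant).
Newton forward-difference form: s_m = 6 + (-7)·C(m,1) + 8·C(m,2) + 36·C(m,3) + 24·C(m,4).
Continuing: …, 1164, 2225, 3870, 6279, …, s_{12} = 20250.
Summing m = 0..12 (13 terms) gives 58448.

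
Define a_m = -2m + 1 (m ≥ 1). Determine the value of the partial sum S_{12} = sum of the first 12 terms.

-144

Over m = 1..12: Σm = 78.
Total = (-2)·78 + (1)·12 = -144.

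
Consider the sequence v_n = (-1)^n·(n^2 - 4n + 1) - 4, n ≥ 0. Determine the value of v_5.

(-1)^5 = -1; n^2 - 4n + 1 at n=5 is 6; so v_5 = -10.

-10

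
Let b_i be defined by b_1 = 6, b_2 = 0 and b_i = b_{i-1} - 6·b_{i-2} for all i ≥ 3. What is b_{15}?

1530324

Applying the relation repeatedly:
b_3 = -36; b_4 = -36; b_5 = 180; …; b_{12} = -103284; b_{13} = -182124; b_{14} = 437580; b_{15} = 1530324.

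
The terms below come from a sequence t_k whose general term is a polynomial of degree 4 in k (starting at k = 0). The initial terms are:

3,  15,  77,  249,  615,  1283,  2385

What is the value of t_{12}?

28527

1st diffs: 12, 62, 172, 366, 668, 1102.
2nd diffs: 50, 110, 194, 302, 434.
3rd diffs: 60, 84, 108, 132.
4th diffs: 24, 24, 24 (constant).
Newton forward-difference form: t_k = 3 + 12·C(k,1) + 50·C(k,2) + 60·C(k,3) + 24·C(k,4).
At k = 12: k = 12, so t_{12} = 3 + 144 + 3300 + 13200 + 11880 = 28527.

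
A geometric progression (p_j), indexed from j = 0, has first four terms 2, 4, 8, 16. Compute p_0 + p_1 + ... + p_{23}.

33554430

Common ratio r = 2.
p_j = 2·2^(j-0).
S = 2·(2^24 - 1)/(2 - 1) = 2·(16777216 - 1)/(1) = 33554430.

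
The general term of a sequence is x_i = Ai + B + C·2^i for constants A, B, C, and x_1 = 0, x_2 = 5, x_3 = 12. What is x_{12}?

4127

Plug in i = 1, 2, 3: A + B + 2C = 0; 2A + B + 4C = 5; 3A + B + 8C = 12.
Subtracting the first from the second: A + 2C = 5.
Subtracting the second from the third: A + 4C = 7.
Solving: C = 1, A = 3, then B = -5.
Therefore x_{12} = 36 + (-5) + 1·4096 = 4127.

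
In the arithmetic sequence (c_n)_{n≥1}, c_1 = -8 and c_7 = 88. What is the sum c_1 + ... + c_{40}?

12160

Common difference d = (88 - (-8)) / (7 - 1) = 16.
c_n = -8 + (n - 1)·16.
c_{40} = 616; S = 40·(-8 + 616)/2 = 12160.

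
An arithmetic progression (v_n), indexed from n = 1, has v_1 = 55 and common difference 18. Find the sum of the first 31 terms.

v_n = 55 + (n - 1)·18.
v_{31} = 595; S = 31·(55 + 595)/2 = 10075.

10075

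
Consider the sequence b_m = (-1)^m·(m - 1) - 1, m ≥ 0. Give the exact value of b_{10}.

(-1)^10 = 1; m - 1 at m=10 is 9; so b_{10} = 8.

8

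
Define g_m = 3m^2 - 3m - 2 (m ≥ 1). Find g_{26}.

1948

g_{26} = 3·26^2 - 3·26 - 2 = 1948.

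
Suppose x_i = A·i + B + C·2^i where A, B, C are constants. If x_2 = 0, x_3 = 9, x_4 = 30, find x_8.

738

The three given values yield: 2A + B + 4C = 0; 3A + B + 8C = 9; 4A + B + 16C = 30.
Subtracting the first from the second: A + 4C = 9.
Subtracting the second from the third: A + 8C = 21.
Solving: C = 3, A = -3, then B = -6.
Hence x_8 = -3·8 + (-6) + 3·256 = 738.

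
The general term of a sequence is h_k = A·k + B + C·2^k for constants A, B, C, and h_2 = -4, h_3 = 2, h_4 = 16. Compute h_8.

Write the equations: 2A + B + 4C = -4; 3A + B + 8C = 2; 4A + B + 16C = 16.
Subtracting the first from the second: A + 4C = 6.
Subtracting the second from the third: A + 8C = 14.
Solving: C = 2, A = -2, then B = -8.
Therefore h_8 = -16 + (-8) + 2·256 = 488.

488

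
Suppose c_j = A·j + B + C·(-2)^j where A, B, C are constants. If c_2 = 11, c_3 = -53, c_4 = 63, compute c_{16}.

Write the equations: 2A + B + 4C = 11; 3A + B - 8C = -53; 4A + B + 16C = 63.
Subtracting the first from the second: A - 12C = -64.
Subtracting the second from the third: A + 24C = 116.
Solving: C = 5, A = -4, then B = -1.
So c_j = -4·j + (-1) + 5·(-2)^j; at j=16 this is 327615.

327615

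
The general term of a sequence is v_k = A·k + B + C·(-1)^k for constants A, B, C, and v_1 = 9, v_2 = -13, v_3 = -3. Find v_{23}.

-123

At k = 1, 2, 3: A + B - C = 9; 2A + B + C = -13; 3A + B - C = -3.
Subtracting the first from the second: A + 2C = -22.
Subtracting the second from the third: A - 2C = 10.
Solving: C = -8, A = -6, then B = 7.
Therefore v_{23} = -138 + 7 + (-8)·(-1) = -123.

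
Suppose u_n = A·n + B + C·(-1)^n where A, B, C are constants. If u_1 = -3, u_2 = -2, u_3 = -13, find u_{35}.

-173

Write the equations: A + B - C = -3; 2A + B + C = -2; 3A + B - C = -13.
Subtracting the first from the second: A + 2C = 1.
Subtracting the second from the third: A - 2C = -11.
Solving: C = 3, A = -5, then B = 5.
Hence u_{35} = -5·35 + 5 + 3·(-1) = -173.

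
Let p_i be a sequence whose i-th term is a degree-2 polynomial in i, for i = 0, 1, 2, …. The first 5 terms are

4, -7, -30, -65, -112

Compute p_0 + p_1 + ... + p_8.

1st diffs: -11, -23, -35, -47.
2nd diffs: -12, -12, -12 (constant).
Newton forward-difference form: p_i = 4 + (-11)·C(i,1) + (-12)·C(i,2).
Continuing: -171, -242, -325, -420.
Summing i = 0..8 (9 terms) gives -1368.

-1368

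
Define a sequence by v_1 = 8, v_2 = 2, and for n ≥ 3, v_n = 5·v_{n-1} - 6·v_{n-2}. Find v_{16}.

-200163802

Applying the relation repeatedly:
v_3 = -38, v_4 = -202, v_5 = -782, …, v_{13} = -7350062, v_{14} = -22140298, v_{15} = -66601118, v_{16} = -200163802.
(Characteristic roots are 3 and 2.)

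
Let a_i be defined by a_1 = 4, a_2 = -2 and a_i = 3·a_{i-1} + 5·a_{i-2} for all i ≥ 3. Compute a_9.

49126

a_3 = 14  a_4 = 32  a_5 = 166  a_6 = 658  a_7 = 2804  a_8 = 11702  a_9 = 49126.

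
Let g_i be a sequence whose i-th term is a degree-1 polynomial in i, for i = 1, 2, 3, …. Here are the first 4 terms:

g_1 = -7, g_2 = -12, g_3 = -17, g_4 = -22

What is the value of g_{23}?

-117

1st diffs: -5, -5, -5 (constant).
So g_i = -5i - 2.
Evaluating at i = 23 gives g_{23} = -117.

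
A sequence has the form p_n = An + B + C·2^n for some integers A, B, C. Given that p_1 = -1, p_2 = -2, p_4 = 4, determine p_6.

Plug in n = 1, 2, 4: A + B + 2C = -1; 2A + B + 4C = -2; 4A + B + 16C = 4.
Subtracting the first from the second: A + 2C = -1.
Subtracting the second from the third: 2A + 12C = 6.
Solving: C = 1, A = -3, then B = 0.
Hence p_6 = -3·6 + 0 + 1·64 = 46.

46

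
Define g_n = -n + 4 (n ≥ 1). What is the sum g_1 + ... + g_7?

Over n = 1..7: Σn = 28.
Total = (-1)·28 + (4)·7 = 0.

0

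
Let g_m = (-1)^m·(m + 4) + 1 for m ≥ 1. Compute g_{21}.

-24

(-1)^21 = -1; m + 4 at m=21 is 25; so g_{21} = -24.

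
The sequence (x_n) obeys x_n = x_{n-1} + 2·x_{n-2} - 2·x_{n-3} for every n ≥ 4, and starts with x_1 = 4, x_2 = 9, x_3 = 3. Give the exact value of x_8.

x_4 = 13;  x_5 = 1;  x_6 = 21;  x_7 = -3;  x_8 = 37.

37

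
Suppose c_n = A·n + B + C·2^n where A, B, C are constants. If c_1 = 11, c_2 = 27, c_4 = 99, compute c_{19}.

Write the equations: A + B + 2C = 11; 2A + B + 4C = 27; 4A + B + 16C = 99.
Subtracting the first from the second: A + 2C = 16.
Subtracting the second from the third: 2A + 12C = 72.
Solving: C = 5, A = 6, then B = -5.
Hence c_{19} = 6·19 + (-5) + 5·524288 = 2621549.

2621549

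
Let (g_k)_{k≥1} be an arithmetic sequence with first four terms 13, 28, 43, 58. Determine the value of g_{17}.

253

Common difference d = 15.
g_k = 13 + (k - 1)·15.
g_{17} = 13 + 16·15 = 253.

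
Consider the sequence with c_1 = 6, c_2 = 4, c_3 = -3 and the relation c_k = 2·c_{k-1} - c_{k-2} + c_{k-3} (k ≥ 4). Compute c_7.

Step forward from the initial values:
c_4 = -4; c_5 = -1; c_6 = -1; c_7 = -5.

-5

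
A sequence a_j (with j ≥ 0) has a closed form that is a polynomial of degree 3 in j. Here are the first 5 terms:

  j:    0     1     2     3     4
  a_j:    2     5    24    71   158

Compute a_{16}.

1st diffs: 3, 19, 47, 87.
2nd diffs: 16, 28, 40.
3rd diffs: 12, 12 (constant).
So a_j = 2j^3 + 2j^2 - j + 2.
Evaluating at j = 16 gives a_{16} = 8690.

8690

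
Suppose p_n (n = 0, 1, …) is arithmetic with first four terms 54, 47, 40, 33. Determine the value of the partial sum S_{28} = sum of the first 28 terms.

Common difference d = -7.
p_n = 54 + (n - 0)·(-7).
p_{27} = -135; S = 28·(54 + (-135))/2 = -1134.

-1134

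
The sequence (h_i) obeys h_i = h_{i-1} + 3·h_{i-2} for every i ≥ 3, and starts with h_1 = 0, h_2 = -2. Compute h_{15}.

Applying the relation repeatedly:
h_3 = -2;  h_4 = -8;  h_5 = -14;  …;  h_{12} = -5366;  h_{13} = -12320;  h_{14} = -28418;  h_{15} = -65378.

-65378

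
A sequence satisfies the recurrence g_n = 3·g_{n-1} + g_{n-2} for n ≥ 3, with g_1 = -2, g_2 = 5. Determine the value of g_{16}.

73980764

Compute successive terms:
g_3 = 13, g_4 = 44, g_5 = 145, …, g_{13} = 2053438, g_{14} = 6782045, g_{15} = 22399573, g_{16} = 73980764.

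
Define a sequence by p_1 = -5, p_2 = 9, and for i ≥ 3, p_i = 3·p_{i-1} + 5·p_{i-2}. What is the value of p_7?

3047

Applying the relation repeatedly:
p_3 = 2, p_4 = 51, p_5 = 163, p_6 = 744, p_7 = 3047.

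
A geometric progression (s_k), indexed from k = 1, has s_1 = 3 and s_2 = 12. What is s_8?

Common ratio r = 4.
s_k = 3·4^(k-1).
s_8 = 3·4^7 = 49152.

49152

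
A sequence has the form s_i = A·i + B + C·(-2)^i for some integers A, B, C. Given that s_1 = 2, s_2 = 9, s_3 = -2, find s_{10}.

1037

The three given values yield: A + B - 2C = 2; 2A + B + 4C = 9; 3A + B - 8C = -2.
Subtracting the first from the second: A + 6C = 7.
Subtracting the second from the third: A - 12C = -11.
Solving: C = 1, A = 1, then B = 3.
So s_i = 1·i + 3 + 1·(-2)^i; at i=10 this is 1037.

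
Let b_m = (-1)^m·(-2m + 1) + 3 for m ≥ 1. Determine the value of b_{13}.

28

(-1)^13 = -1; -2m + 1 at m=13 is -25; so b_{13} = 28.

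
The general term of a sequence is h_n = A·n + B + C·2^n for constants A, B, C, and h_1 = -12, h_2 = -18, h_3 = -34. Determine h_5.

-146

Write the equations: A + B + 2C = -12; 2A + B + 4C = -18; 3A + B + 8C = -34.
Subtracting the first from the second: A + 2C = -6.
Subtracting the second from the third: A + 4C = -16.
Solving: C = -5, A = 4, then B = -6.
So h_n = 4·n + (-6) + (-5)·2^n; at n=5 this is -146.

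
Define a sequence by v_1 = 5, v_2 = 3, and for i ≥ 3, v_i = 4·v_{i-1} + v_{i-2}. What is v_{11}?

Applying the relation repeatedly:
v_3 = 17  v_4 = 71  v_5 = 301  v_6 = 1275  v_7 = 5401  v_8 = 22879  v_9 = 96917  v_{10} = 410547  v_{11} = 1739105.

1739105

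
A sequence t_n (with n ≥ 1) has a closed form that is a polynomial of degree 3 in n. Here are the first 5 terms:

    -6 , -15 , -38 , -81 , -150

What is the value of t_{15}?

1st diffs: -9, -23, -43, -69.
2nd diffs: -14, -20, -26.
3rd diffs: -6, -6 (constant).
Newton forward-difference form: t_n = -6 + (-9)·C(n-1,1) + (-14)·C(n-1,2) + (-6)·C(n-1,3).
At n = 15: n-1 = 14, so t_{15} = -6 - 126 - 1274 - 2184 = -3590.

-3590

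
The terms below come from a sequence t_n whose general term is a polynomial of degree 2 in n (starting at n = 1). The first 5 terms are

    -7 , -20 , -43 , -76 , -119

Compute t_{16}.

-1252

1st diffs: -13, -23, -33, -43.
2nd diffs: -10, -10, -10 (constant).
Newton forward-difference form: t_n = -7 + (-13)·C(n-1,1) + (-10)·C(n-1,2).
At n = 16: n-1 = 15, so t_{16} = -7 - 195 - 1050 = -1252.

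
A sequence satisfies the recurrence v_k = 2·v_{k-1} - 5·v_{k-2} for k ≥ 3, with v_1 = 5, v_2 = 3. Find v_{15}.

-398339

Applying the relation repeatedly:
v_3 = -19  v_4 = -53  v_5 = -11  …  v_{12} = 34987  v_{13} = 48469  v_{14} = -77997  v_{15} = -398339.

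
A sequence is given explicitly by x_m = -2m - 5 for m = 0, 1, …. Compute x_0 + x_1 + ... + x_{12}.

Over m = 0..12: Σm = 78.
Total = (-2)·78 + (-5)·13 = -221.

-221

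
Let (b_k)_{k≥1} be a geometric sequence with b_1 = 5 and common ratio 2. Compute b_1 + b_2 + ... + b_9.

2555

b_k = 5·2^(k-1).
S = 5·(2^9 - 1)/(2 - 1) = 5·(512 - 1)/(1) = 2555.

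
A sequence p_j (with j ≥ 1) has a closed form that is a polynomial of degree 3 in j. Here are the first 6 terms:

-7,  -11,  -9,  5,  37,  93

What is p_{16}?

1st diffs: -4, 2, 14, 32, 56.
2nd diffs: 6, 12, 18, 24.
3rd diffs: 6, 6, 6 (constant).
Newton forward-difference form: p_j = -7 + (-4)·C(j-1,1) + 6·C(j-1,2) + 6·C(j-1,3).
At j = 16: j-1 = 15, so p_{16} = -7 - 60 + 630 + 2730 = 3293.

3293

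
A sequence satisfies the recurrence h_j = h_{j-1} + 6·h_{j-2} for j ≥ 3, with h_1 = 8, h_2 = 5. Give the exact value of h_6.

899

h_3 = 53  h_4 = 83  h_5 = 401  h_6 = 899.
(Characteristic roots are 3 and -2.)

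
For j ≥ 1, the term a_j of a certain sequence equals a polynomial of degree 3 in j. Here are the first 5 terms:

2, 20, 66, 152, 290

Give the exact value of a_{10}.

1st diffs: 18, 46, 86, 138.
2nd diffs: 28, 40, 52.
3rd diffs: 12, 12 (constant).
Newton forward-difference form: a_j = 2 + 18·C(j-1,1) + 28·C(j-1,2) + 12·C(j-1,3).
At j = 10: j-1 = 9, so a_{10} = 2 + 162 + 1008 + 1008 = 2180.

2180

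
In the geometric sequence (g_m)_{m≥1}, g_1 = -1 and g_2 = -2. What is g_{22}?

Common ratio r = 2.
g_m = (-1)·2^(m-1).
g_{22} = (-1)·2^21 = -2097152.

-2097152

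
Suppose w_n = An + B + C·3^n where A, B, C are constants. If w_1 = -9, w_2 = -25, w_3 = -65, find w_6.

The three given values yield: A + B + 3C = -9; 2A + B + 9C = -25; 3A + B + 27C = -65.
Subtracting the first from the second: A + 6C = -16.
Subtracting the second from the third: A + 18C = -40.
Solving: C = -2, A = -4, then B = 1.
Therefore w_6 = -24 + 1 + (-2)·729 = -1481.

-1481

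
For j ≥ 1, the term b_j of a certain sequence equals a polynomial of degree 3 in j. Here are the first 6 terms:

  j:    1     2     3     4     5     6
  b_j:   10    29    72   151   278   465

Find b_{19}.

13816

1st diffs: 19, 43, 79, 127, 187.
2nd diffs: 24, 36, 48, 60.
3rd diffs: 12, 12, 12 (constant).
So b_j = 2j^3 + 5j + 3.
Evaluating at j = 19 gives b_{19} = 13816.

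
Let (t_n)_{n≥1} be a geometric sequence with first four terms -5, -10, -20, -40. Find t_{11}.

-5120

Common ratio r = 2.
t_n = (-5)·2^(n-1).
t_{11} = (-5)·2^10 = -5120.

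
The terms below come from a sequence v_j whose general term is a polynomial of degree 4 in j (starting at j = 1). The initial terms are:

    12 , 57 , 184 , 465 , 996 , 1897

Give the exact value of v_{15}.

58336

1st diffs: 45, 127, 281, 531, 901.
2nd diffs: 82, 154, 250, 370.
3rd diffs: 72, 96, 120.
4th diffs: 24, 24 (constant).
Newton forward-difference form: v_j = 12 + 45·C(j-1,1) + 82·C(j-1,2) + 72·C(j-1,3) + 24·C(j-1,4).
At j = 15: j-1 = 14, so v_{15} = 12 + 630 + 7462 + 26208 + 24024 = 58336.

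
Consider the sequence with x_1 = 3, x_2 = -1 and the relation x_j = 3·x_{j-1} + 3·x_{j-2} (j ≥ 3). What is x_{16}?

Compute successive terms:
x_3 = 6  x_4 = 15  x_5 = 63  …  x_{13} = 2644083  x_{14} = 10024479  x_{15} = 38005686  x_{16} = 144090495.

144090495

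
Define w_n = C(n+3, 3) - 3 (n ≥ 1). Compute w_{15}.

C(18, 3) = 816, so w_{15} = 813.

813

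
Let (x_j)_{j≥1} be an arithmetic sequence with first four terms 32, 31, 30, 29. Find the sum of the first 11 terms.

Common difference d = -1.
x_j = 32 + (j - 1)·(-1).
x_{11} = 22; S = 11·(32 + 22)/2 = 297.

297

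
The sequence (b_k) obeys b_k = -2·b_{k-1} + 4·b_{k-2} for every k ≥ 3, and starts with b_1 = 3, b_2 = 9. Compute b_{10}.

46080

Step forward from the initial values:
b_3 = -6; b_4 = 48; b_5 = -120; b_6 = 432; b_7 = -1344; b_8 = 4416; b_9 = -14208; b_{10} = 46080.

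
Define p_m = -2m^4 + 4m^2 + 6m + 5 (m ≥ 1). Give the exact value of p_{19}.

-259079

p_{19} = -2·19^4 + 4·19^2 + 6·19 + 5 = -259079.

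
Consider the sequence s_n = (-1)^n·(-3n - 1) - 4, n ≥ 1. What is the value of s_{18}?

(-1)^18 = 1; -3n - 1 at n=18 is -55; so s_{18} = -59.

-59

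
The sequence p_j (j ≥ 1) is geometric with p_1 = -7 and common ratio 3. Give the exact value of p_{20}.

p_j = (-7)·3^(j-1).
p_{20} = (-7)·3^19 = -8135830269.

-8135830269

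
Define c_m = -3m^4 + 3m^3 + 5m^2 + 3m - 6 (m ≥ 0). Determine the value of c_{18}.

c_{18} = -3·18^4 + 3·18^3 + 5·18^2 + 3·18 - 6 = -295764.

-295764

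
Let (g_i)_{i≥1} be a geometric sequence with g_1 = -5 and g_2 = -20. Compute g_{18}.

Common ratio r = 4.
g_i = (-5)·4^(i-1).
g_{18} = (-5)·4^17 = -85899345920.

-85899345920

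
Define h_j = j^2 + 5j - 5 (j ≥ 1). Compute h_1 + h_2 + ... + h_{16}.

Over j = 1..16: Σj = 136, Σj² = 1496.
Total = (1)·1496 + (5)·136 + (-5)·16 = 2096.

2096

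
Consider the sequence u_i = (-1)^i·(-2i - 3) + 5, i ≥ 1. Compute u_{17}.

(-1)^17 = -1; -2i - 3 at i=17 is -37; so u_{17} = 42.

42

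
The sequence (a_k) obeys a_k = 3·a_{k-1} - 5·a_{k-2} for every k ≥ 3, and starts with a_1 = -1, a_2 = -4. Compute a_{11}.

-2632

Compute successive terms:
a_3 = -7;  a_4 = -1;  a_5 = 32;  a_6 = 101;  a_7 = 143;  a_8 = -76;  a_9 = -943;  a_{10} = -2449;  a_{11} = -2632.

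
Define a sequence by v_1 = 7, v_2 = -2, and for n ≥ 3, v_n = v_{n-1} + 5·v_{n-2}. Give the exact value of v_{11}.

67628

Applying the relation repeatedly:
v_3 = 33; v_4 = 23; v_5 = 188; v_6 = 303; v_7 = 1243; v_8 = 2758; v_9 = 8973; v_{10} = 22763; v_{11} = 67628.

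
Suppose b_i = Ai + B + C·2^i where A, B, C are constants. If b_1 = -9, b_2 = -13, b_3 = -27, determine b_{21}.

At i = 1, 2, 3: A + B + 2C = -9; 2A + B + 4C = -13; 3A + B + 8C = -27.
Subtracting the first from the second: A + 2C = -4.
Subtracting the second from the third: A + 4C = -14.
Solving: C = -5, A = 6, then B = -5.
So b_i = 6·i + (-5) + (-5)·2^i; at i=21 this is -10485639.

-10485639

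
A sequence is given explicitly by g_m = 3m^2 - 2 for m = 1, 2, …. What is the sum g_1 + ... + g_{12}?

Over m = 1..12: Σm = 78, Σm² = 650.
Total = (3)·650 + (-2)·12 = 1926.

1926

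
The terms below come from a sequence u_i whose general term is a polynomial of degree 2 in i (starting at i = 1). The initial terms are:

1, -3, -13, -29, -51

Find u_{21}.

1st diffs: -4, -10, -16, -22.
2nd diffs: -6, -6, -6 (constant).
Newton forward-difference form: u_i = 1 + (-4)·C(i-1,1) + (-6)·C(i-1,2).
At i = 21: i-1 = 20, so u_{21} = 1 - 80 - 1140 = -1219.

-1219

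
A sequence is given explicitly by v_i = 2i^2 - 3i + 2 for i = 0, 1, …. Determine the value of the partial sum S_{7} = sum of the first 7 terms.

Over i = 0..6: Σi = 21, Σi² = 91.
Total = (2)·91 + (-3)·21 + (2)·7 = 133.

133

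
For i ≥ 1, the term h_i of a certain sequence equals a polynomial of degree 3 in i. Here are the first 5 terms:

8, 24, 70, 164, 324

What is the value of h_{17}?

13944

1st diffs: 16, 46, 94, 160.
2nd diffs: 30, 48, 66.
3rd diffs: 18, 18 (constant).
So h_i = 3i^3 - 3i^2 + 4i + 4.
Evaluating at i = 17 gives h_{17} = 13944.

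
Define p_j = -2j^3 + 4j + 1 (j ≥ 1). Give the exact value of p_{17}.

-9757

p_{17} = -2·17^3 + 4·17 + 1 = -9757.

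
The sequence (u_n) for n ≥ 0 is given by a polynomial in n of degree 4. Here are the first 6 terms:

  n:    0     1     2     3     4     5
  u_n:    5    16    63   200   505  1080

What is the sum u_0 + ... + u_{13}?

1st diffs: 11, 47, 137, 305, 575.
2nd diffs: 36, 90, 168, 270.
3rd diffs: 54, 78, 102.
4th diffs: 24, 24 (constant).
Newton forward-difference form: u_n = 5 + 11·C(n,1) + 36·C(n,2) + 54·C(n,3) + 24·C(n,4).
Continuing: …, 2051, 3568, 5805, 8960, …, u_{13} = 35560.
Summing n = 0..13 (14 terms) gives 116277.

116277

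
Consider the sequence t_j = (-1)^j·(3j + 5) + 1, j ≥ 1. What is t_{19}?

-61

(-1)^19 = -1; 3j + 5 at j=19 is 62; so t_{19} = -61.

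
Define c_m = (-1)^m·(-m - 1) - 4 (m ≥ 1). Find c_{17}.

(-1)^17 = -1; -m - 1 at m=17 is -18; so c_{17} = 14.

14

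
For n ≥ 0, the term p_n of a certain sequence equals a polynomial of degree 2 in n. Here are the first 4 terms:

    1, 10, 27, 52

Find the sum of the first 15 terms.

4600

1st diffs: 9, 17, 25.
2nd diffs: 8, 8 (constant).
So p_n = 4n^2 + 5n + 1.
Continuing: …, 85, 126, 175, 232, …, p_{14} = 855.
Summing n = 0..14 (15 terms) gives 4600.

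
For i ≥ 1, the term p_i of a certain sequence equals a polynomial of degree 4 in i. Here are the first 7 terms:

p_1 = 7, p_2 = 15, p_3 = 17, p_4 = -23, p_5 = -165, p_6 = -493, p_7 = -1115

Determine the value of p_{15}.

1st diffs: 8, 2, -40, -142, -328, -622.
2nd diffs: -6, -42, -102, -186, -294.
3rd diffs: -36, -60, -84, -108.
4th diffs: -24, -24, -24 (constant).
Newton forward-difference form: p_i = 7 + 8·C(i-1,1) + (-6)·C(i-1,2) + (-36)·C(i-1,3) + (-24)·C(i-1,4).
At i = 15: i-1 = 14, so p_{15} = 7 + 112 - 546 - 13104 - 24024 = -37555.

-37555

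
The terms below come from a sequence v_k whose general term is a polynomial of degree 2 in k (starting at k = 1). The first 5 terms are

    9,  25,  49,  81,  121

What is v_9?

1st diffs: 16, 24, 32, 40.
2nd diffs: 8, 8, 8 (constant).
Newton forward-difference form: v_k = 9 + 16·C(k-1,1) + 8·C(k-1,2).
At k = 9: k-1 = 8, so v_9 = 9 + 128 + 224 = 361.

361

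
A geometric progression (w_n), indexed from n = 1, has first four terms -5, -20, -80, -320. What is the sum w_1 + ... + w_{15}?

-1789569705

Common ratio r = 4.
w_n = (-5)·4^(n-1).
S = (-5)·(4^15 - 1)/(4 - 1) = (-5)·(1073741824 - 1)/(3) = -1789569705.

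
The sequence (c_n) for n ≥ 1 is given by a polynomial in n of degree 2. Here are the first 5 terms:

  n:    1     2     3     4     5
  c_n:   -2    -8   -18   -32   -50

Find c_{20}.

1st diffs: -6, -10, -14, -18.
2nd diffs: -4, -4, -4 (constant).
Newton forward-difference form: c_n = -2 + (-6)·C(n-1,1) + (-4)·C(n-1,2).
At n = 20: n-1 = 19, so c_{20} = -2 - 114 - 684 = -800.

-800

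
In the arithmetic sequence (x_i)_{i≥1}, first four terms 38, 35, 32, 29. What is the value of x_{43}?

Common difference d = -3.
x_i = 38 + (i - 1)·(-3).
x_{43} = 38 + 42·(-3) = -88.

-88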